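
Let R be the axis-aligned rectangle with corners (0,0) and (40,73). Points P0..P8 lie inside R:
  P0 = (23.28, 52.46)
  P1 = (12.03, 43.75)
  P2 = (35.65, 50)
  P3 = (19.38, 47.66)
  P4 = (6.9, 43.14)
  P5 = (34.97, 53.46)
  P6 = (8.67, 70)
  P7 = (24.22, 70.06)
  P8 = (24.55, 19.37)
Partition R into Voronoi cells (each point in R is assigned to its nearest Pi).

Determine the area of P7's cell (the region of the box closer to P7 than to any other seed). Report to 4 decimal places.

1. box [0,40]×[0,73]: [(0, 0) (40, 0) (40, 73) (0, 73)]
2. ⊥bis P7·P0 via (23.75,61.26): [(0, 62.5285) (40, 60.3921) (40, 73) (0, 73)]  |A|=461.5886
3. ⊥bis P7·P1 via (18.125,56.905): [(0, 65.3027) (6.7679, 62.167) (40, 60.3921) (40, 73) (0, 73)]  |A|=452.2008
4. ⊥bis P7·P2 via (29.935,60.03): [(0, 65.3027) (6.7679, 62.167) (31.3786, 60.8526) (40, 65.7649) (40, 73) (0, 73)]  |A|=429.0401
5. ⊥bis P7·P3 via (21.8,58.86): [(0, 65.3027) (6.7679, 62.167) (31.3786, 60.8526) (40, 65.7649) (40, 73) (0, 73)]  |A|=429.0401
6. ⊥bis P7·P4 via (15.56,56.6): [(0, 66.6111) (6.92, 62.1589) (31.3786, 60.8526) (40, 65.7649) (40, 73) (0, 73)]  |A|=424.302
7. ⊥bis P7·P5 via (29.595,61.76): [(0, 66.6111) (6.92, 62.1589) (28.4364, 61.0097) (40, 68.4982) (40, 73) (0, 73)]  |A|=400.595
8. ⊥bis P7·P6 via (16.445,70.03): [(16.4773, 61.6484) (28.4364, 61.0097) (40, 68.4982) (40, 73) (16.4335, 73)]  |A|=235.1762
9. ⊥bis P7·P8 via (24.385,44.715): [(16.4773, 61.6484) (28.4364, 61.0097) (40, 68.4982) (40, 73) (16.4335, 73)]  |A|=235.1762
10. canonical 5-gon: [(16.4773, 61.6484) (28.4364, 61.0097) (40, 68.4982) (40, 73) (16.4335, 73)]
11. shoelace: 235.1762

Area of P7's cell: 235.1762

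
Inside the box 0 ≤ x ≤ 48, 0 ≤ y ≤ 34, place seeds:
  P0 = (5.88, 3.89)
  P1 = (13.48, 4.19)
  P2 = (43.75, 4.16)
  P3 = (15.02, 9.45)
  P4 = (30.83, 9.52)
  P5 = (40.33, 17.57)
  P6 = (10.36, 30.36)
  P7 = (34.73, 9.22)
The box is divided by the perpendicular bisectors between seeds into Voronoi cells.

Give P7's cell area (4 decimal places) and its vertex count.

1. box [0,48]×[0,34]: [(0, 0) (48, 0) (48, 34) (0, 34)]
2. ⊥bis P7·P0 via (20.305,6.555): [(21.516, 0) (48, 0) (48, 34) (15.2346, 34)]  |A|=1007.2398
3. ⊥bis P7·P1 via (24.105,6.705): [(25.6921, 0) (48, 0) (48, 34) (17.6441, 34)]  |A|=895.2842
4. ⊥bis P7·P2 via (39.24,6.69): [(25.6921, 0) (35.4871, 0) (48, 22.3057) (48, 34) (17.6441, 34)]  |A|=755.7297
5. ⊥bis P7·P3 via (24.875,9.335): [(24.8096, 3.7284) (25.6921, 0) (35.4871, 0) (48, 22.3057) (48, 34) (25.1628, 34)]  |A|=641.9281
6. ⊥bis P7·P4 via (32.78,9.37): [(32.0592, 0) (35.4871, 0) (48, 22.3057) (48, 34) (34.6746, 34)]  |A|=357.9701
7. ⊥bis P7·P5 via (37.53,13.395): [(33.3075, 16.2269) (32.0592, 0) (35.4871, 0) (41.5056, 10.7287)]  |A|=88.335
8. ⊥bis P7·P6 via (22.545,19.79): [(33.3075, 16.2269) (32.0592, 0) (35.4871, 0) (41.5056, 10.7287)]  |A|=88.335
9. canonical 4-gon: [(33.3075, 16.2269) (32.0592, 0) (35.4871, 0) (41.5056, 10.7287)]
10. shoelace: 88.335

Area of P7's cell: 88.3350 (4 vertices)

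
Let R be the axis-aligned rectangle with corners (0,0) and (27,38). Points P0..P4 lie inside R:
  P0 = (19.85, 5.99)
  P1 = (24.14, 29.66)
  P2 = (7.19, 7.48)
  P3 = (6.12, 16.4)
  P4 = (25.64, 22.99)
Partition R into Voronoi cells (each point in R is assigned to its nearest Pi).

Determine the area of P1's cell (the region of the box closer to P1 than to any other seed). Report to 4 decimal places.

1. box [0,27]×[0,38]: [(0, 0) (27, 0) (27, 38) (0, 38)]
2. ⊥bis P1·P0 via (21.995,17.825): [(0, 21.8114) (27, 16.9179) (27, 38) (0, 38)]  |A|=503.1544
3. ⊥bis P1·P2 via (15.665,18.57): [(0, 30.5412) (14.975, 19.0973) (27, 16.9179) (27, 38) (0, 38)]  |A|=437.7901
4. ⊥bis P1·P3 via (15.13,23.03): [(18.4931, 18.4597) (27, 16.9179) (27, 38) (4.1143, 38)]  |A|=313.2686
5. ⊥bis P1·P4 via (24.89,26.325): [(14.4354, 23.9739) (27, 26.7995) (27, 38) (4.1143, 38)]  |A|=230.8629
6. canonical 4-gon: [(14.4354, 23.9739) (27, 26.7995) (27, 38) (4.1143, 38)]
7. shoelace: 230.8629

Area of P1's cell: 230.8629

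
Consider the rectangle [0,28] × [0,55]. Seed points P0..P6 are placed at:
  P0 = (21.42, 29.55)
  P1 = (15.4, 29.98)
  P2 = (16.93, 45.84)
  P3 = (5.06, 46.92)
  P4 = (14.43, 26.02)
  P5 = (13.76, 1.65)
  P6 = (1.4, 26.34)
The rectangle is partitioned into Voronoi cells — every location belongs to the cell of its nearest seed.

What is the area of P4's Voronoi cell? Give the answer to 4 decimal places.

Area of P4's cell: 198.5325

1. box [0,28]×[0,55]: [(0, 0) (28, 0) (28, 55) (0, 55)]
2. ⊥bis P4·P0 via (17.925,27.785): [(0, 0) (28, 0) (28, 7.8348) (4.1812, 55) (0, 55)]  |A|=978.2913
3. ⊥bis P4·P1 via (14.915,28): [(0, 31.6534) (0, 0) (28, 0) (28, 7.8348) (18.226, 27.189)]  |A|=707.3918
4. ⊥bis P4·P2 via (15.68,35.93): [(0, 31.6534) (0, 0) (28, 0) (28, 7.8348) (18.226, 27.189)]  |A|=707.3918
5. ⊥bis P4·P3 via (9.745,36.47): [(0, 31.6534) (0, 0) (28, 0) (28, 7.8348) (18.226, 27.189)]  |A|=707.3918
6. ⊥bis P4·P5 via (14.095,13.835): [(0, 31.6534) (0, 14.2225) (25.123, 13.5318) (18.226, 27.189)]  |A|=328.0202
7. ⊥bis P4·P6 via (7.915,26.18): [(8.0013, 29.6935) (7.6162, 14.0131) (25.123, 13.5318) (18.226, 27.189)]  |A|=198.5325
8. canonical 4-gon: [(8.0013, 29.6935) (7.6162, 14.0131) (25.123, 13.5318) (18.226, 27.189)]
9. shoelace: 198.5325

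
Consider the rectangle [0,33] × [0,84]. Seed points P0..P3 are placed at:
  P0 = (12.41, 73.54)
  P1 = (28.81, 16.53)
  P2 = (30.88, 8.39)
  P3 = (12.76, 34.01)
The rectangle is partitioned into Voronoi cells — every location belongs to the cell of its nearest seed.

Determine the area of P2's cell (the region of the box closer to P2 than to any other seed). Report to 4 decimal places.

1. box [0,33]×[0,84]: [(0, 0) (33, 0) (33, 84) (0, 84)]
2. ⊥bis P2·P0 via (21.645,40.965): [(0, 34.8287) (0, 0) (33, 0) (33, 44.1841)]  |A|=1303.711
3. ⊥bis P2·P1 via (29.845,12.46): [(0, 4.8704) (0, 0) (33, 0) (33, 13.2623)]  |A|=299.1902
4. ⊥bis P2·P3 via (21.82,21.2): [(0, 4.8704) (0, 0) (33, 0) (33, 13.2623)]  |A|=299.1902
5. canonical 4-gon: [(0, 4.8704) (0, 0) (33, 0) (33, 13.2623)]
6. shoelace: 299.1902

Area of P2's cell: 299.1902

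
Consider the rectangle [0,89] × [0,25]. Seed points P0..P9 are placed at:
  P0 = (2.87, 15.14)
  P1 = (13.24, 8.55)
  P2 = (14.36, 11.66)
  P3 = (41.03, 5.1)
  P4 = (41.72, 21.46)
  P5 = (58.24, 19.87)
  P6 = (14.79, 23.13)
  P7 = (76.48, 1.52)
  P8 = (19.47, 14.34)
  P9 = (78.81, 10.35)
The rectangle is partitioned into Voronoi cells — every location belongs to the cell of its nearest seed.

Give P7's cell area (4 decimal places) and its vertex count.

Area of P7's cell: 179.4204 (5 vertices)

1. box [0,89]×[0,25]: [(0, 0) (89, 0) (89, 25) (0, 25)]
2. ⊥bis P7·P0 via (39.675,8.33): [(38.1337, 0) (89, 0) (89, 25) (42.7594, 25)]  |A|=1213.8357
3. ⊥bis P7·P1 via (44.86,5.035): [(44.3003, 0) (89, 0) (89, 25) (47.0794, 25)]  |A|=1082.7541
4. ⊥bis P7·P2 via (45.42,6.59): [(44.3443, 0) (89, 0) (89, 25) (48.4251, 25)]  |A|=1065.3824
5. ⊥bis P7·P3 via (58.755,3.31): [(58.4207, 0) (89, 0) (89, 25) (60.9454, 25)]  |A|=732.9232
6. ⊥bis P7·P4 via (59.1,11.49): [(59.6839, 12.5078) (58.4207, 0) (89, 0) (89, 25) (66.85, 25)]  |A|=696.0427
7. ⊥bis P7·P5 via (67.36,10.695): [(58.6238, 2.0112) (58.4207, 0) (89, 0) (89, 25) (81.7513, 25)]  |A|=493.7724
8. ⊥bis P7·P6 via (45.635,12.325): [(58.6238, 2.0112) (58.4207, 0) (89, 0) (89, 25) (81.7513, 25)]  |A|=493.7724
9. ⊥bis P7·P8 via (47.975,7.93): [(58.6238, 2.0112) (58.4207, 0) (89, 0) (89, 25) (81.7513, 25)]  |A|=493.7724
10. ⊥bis P7·P9 via (77.645,5.935): [(65.7334, 9.0782) (58.6238, 2.0112) (58.4207, 0) (89, 0) (89, 2.9387)]  |A|=179.4204
11. canonical 5-gon: [(65.7334, 9.0782) (58.6238, 2.0112) (58.4207, 0) (89, 0) (89, 2.9387)]
12. shoelace: 179.4204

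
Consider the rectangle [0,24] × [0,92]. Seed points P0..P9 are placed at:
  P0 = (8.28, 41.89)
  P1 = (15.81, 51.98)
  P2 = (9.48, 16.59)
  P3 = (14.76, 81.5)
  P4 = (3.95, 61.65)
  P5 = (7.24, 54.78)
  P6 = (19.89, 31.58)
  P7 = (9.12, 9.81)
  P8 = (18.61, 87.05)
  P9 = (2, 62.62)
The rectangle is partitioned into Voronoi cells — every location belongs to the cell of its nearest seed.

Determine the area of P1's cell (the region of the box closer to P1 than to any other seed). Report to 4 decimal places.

1. box [0,24]×[0,92]: [(0, 0) (24, 0) (24, 92) (0, 92)]
2. ⊥bis P1·P0 via (12.045,46.935): [(0, 55.924) (24, 38.0132) (24, 92) (0, 92)]  |A|=1080.754
3. ⊥bis P1·P2 via (12.645,34.285): [(0, 55.924) (24, 38.0132) (24, 92) (0, 92)]  |A|=1080.754
4. ⊥bis P1·P3 via (15.285,66.74): [(0, 66.1963) (0, 55.924) (24, 38.0132) (24, 67.05)]  |A|=471.7097
5. ⊥bis P1·P4 via (9.88,56.815): [(18.0526, 66.8384) (5.6908, 51.677) (24, 38.0132) (24, 67.05)]  |A|=309.5986
6. ⊥bis P1·P5 via (11.525,53.38): [(18.0526, 66.8384) (14.4976, 62.4784) (9.934, 48.5104) (24, 38.0132) (24, 67.05)]  |A|=272.7383
7. ⊥bis P1·P6 via (17.85,41.78): [(18.0526, 66.8384) (14.4976, 62.4784) (9.934, 48.5104) (18.7195, 41.9539) (24, 43.01) (24, 67.05)]  |A|=259.5455
8. ⊥bis P1·P7 via (12.465,30.895): [(18.0526, 66.8384) (14.4976, 62.4784) (9.934, 48.5104) (18.7195, 41.9539) (24, 43.01) (24, 67.05)]  |A|=259.5455
9. ⊥bis P1·P8 via (17.21,69.515): [(18.0526, 66.8384) (14.4976, 62.4784) (9.934, 48.5104) (18.7195, 41.9539) (24, 43.01) (24, 67.05)]  |A|=259.5455
10. ⊥bis P1·P9 via (8.905,57.3): [(18.0526, 66.8384) (14.4976, 62.4784) (9.934, 48.5104) (18.7195, 41.9539) (24, 43.01) (24, 67.05)]  |A|=259.5455
11. canonical 6-gon: [(18.0526, 66.8384) (14.4976, 62.4784) (9.934, 48.5104) (18.7195, 41.9539) (24, 43.01) (24, 67.05)]
12. shoelace: 259.5455

Area of P1's cell: 259.5455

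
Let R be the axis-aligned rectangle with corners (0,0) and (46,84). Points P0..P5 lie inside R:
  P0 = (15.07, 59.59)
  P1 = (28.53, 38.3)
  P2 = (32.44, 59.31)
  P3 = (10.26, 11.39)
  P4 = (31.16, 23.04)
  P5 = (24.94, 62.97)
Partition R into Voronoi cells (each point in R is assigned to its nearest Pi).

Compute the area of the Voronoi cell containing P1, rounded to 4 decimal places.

Area of P1's cell: 636.1104

1. box [0,46]×[0,84]: [(0, 0) (46, 0) (46, 84) (0, 84)]
2. ⊥bis P1·P0 via (21.8,48.945): [(0, 35.1626) (0, 0) (46, 0) (46, 64.2448)]  |A|=2286.3686
3. ⊥bis P1·P2 via (30.485,48.805): [(23.604, 50.0856) (0, 35.1626) (0, 0) (46, 0) (46, 45.9176)]  |A|=2081.1418
4. ⊥bis P1·P3 via (19.395,24.845): [(23.604, 50.0856) (2.1739, 36.5369) (46, 6.7821) (46, 45.9176)]  |A|=1053.9568
5. ⊥bis P1·P4 via (29.845,30.67): [(23.604, 50.0856) (2.1739, 36.5369) (14.668, 28.0543) (46, 33.4542) (46, 45.9176)]  |A|=636.1104
6. ⊥bis P1·P5 via (26.735,50.635): [(23.604, 50.0856) (2.1739, 36.5369) (14.668, 28.0543) (46, 33.4542) (46, 45.9176)]  |A|=636.1104
7. canonical 5-gon: [(23.604, 50.0856) (2.1739, 36.5369) (14.668, 28.0543) (46, 33.4542) (46, 45.9176)]
8. shoelace: 636.1104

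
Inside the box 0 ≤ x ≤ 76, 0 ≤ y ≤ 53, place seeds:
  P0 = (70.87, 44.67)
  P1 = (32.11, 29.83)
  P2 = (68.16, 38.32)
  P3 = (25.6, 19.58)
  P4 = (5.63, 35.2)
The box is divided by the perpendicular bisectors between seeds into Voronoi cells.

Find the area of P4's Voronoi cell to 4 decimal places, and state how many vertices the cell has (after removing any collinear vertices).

Area of P4's cell: 674.7765 (4 vertices)

1. box [0,76]×[0,53]: [(0, 0) (76, 0) (76, 53) (0, 53)]
2. ⊥bis P4·P0 via (38.25,39.935): [(0, 0) (44.0468, 0) (36.3535, 53) (0, 53)]  |A|=2130.6093
3. ⊥bis P4·P1 via (18.87,32.515): [(0, 0) (12.2761, 0) (23.0242, 53) (0, 53)]  |A|=935.4601
4. ⊥bis P4·P2 via (36.895,36.76): [(0, 0) (12.2761, 0) (23.0242, 53) (0, 53)]  |A|=935.4601
5. ⊥bis P4·P3 via (15.615,27.39): [(0, 7.4264) (18.6062, 31.2142) (23.0242, 53) (0, 53)]  |A|=674.7765
6. canonical 4-gon: [(0, 7.4264) (18.6062, 31.2142) (23.0242, 53) (0, 53)]
7. shoelace: 674.7765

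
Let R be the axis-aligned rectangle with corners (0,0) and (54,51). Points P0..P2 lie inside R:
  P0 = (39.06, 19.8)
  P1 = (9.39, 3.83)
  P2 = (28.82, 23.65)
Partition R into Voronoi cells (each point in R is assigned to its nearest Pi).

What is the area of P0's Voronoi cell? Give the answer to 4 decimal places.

Area of P0's cell: 938.0083

1. box [0,54]×[0,51]: [(0, 0) (54, 0) (54, 51) (0, 51)]
2. ⊥bis P0·P1 via (24.225,11.815): [(30.5845, 0) (54, 0) (54, 51) (3.1335, 51)]  |A|=1894.1914
3. ⊥bis P0·P2 via (33.94,21.725): [(27.7511, 5.2641) (30.5845, 0) (54, 0) (54, 51) (44.9467, 51)]  |A|=938.0083
4. canonical 5-gon: [(27.7511, 5.2641) (30.5845, 0) (54, 0) (54, 51) (44.9467, 51)]
5. shoelace: 938.0083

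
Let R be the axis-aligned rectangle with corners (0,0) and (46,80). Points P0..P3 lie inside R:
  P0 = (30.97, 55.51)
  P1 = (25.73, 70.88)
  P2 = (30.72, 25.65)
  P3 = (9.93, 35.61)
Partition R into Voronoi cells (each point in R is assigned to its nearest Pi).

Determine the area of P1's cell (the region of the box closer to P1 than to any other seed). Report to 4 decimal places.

1. box [0,46]×[0,80]: [(0, 0) (46, 0) (46, 80) (0, 80)]
2. ⊥bis P1·P0 via (28.35,63.195): [(0, 53.5298) (46, 69.2123) (46, 80) (0, 80)]  |A|=856.9314
3. ⊥bis P1·P2 via (28.225,48.265): [(0, 53.5298) (46, 69.2123) (46, 80) (0, 80)]  |A|=856.9314
4. ⊥bis P1·P3 via (17.83,53.245): [(0, 61.2324) (9.7637, 56.8585) (46, 69.2123) (46, 80) (0, 80)]  |A|=819.3287
5. canonical 5-gon: [(0, 61.2324) (9.7637, 56.8585) (46, 69.2123) (46, 80) (0, 80)]
6. shoelace: 819.3287

Area of P1's cell: 819.3287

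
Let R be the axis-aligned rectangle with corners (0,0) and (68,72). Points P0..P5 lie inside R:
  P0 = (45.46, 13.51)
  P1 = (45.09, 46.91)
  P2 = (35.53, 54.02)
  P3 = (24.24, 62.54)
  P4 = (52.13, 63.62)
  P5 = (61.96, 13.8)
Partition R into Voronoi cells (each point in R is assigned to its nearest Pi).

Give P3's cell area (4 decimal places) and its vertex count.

1. box [0,68]×[0,72]: [(0, 0) (68, 0) (68, 72) (0, 72)]
2. ⊥bis P3·P0 via (34.85,38.025): [(0, 22.9421) (68, 52.3722) (68, 72) (0, 72)]  |A|=2335.3156
3. ⊥bis P3·P1 via (34.665,54.725): [(0, 22.9421) (16.0448, 29.8862) (47.615, 72) (0, 72)]  |A|=1396.1884
4. ⊥bis P3·P2 via (29.885,58.28): [(0, 22.9421) (4.7776, 25.0098) (40.2388, 72) (0, 72)]  |A|=1062.6052
5. ⊥bis P3·P4 via (38.185,63.08): [(0, 22.9421) (4.7776, 25.0098) (37.9567, 68.9759) (37.8396, 72) (0, 72)]  |A|=1058.9775
6. ⊥bis P3·P5 via (43.1,38.17): [(0, 22.9421) (4.7776, 25.0098) (37.9567, 68.9759) (37.8396, 72) (0, 72)]  |A|=1058.9775
7. canonical 5-gon: [(0, 22.9421) (4.7776, 25.0098) (37.9567, 68.9759) (37.8396, 72) (0, 72)]
8. shoelace: 1058.9775

Area of P3's cell: 1058.9775 (5 vertices)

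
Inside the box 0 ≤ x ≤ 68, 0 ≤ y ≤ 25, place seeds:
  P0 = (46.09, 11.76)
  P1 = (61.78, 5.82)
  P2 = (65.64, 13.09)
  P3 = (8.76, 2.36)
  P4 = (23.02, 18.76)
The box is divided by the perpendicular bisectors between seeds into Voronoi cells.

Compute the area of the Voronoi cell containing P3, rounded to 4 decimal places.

Area of P3's cell: 341.6951

1. box [0,68]×[0,25]: [(0, 0) (68, 0) (68, 25) (0, 25)]
2. ⊥bis P3·P0 via (27.425,7.06): [(0, 0) (29.2028, 0) (22.9076, 25) (0, 25)]  |A|=651.3791
3. ⊥bis P3·P1 via (35.27,4.09): [(0, 0) (29.2028, 0) (22.9076, 25) (0, 25)]  |A|=651.3791
4. ⊥bis P3·P2 via (37.2,7.725): [(0, 0) (29.2028, 0) (22.9076, 25) (0, 25)]  |A|=651.3791
5. ⊥bis P3·P4 via (15.89,10.56): [(0, 24.3765) (0, 0) (28.0347, 0)]  |A|=341.6951
6. canonical 3-gon: [(0, 24.3765) (0, 0) (28.0347, 0)]
7. shoelace: 341.6951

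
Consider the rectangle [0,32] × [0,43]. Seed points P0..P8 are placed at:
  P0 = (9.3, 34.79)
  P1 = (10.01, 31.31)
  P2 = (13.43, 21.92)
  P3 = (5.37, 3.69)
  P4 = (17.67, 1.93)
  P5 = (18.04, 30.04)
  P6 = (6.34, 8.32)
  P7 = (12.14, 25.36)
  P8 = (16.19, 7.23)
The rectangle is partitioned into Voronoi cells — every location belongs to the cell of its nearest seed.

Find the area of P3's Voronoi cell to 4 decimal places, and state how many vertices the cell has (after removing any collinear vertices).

1. box [0,32]×[0,43]: [(0, 0) (32, 0) (32, 43) (0, 43)]
2. ⊥bis P3·P0 via (7.335,19.24): [(0, 20.1669) (0, 0) (32, 0) (32, 16.1232)]  |A|=580.6411
3. ⊥bis P3·P1 via (7.69,17.5): [(0, 18.7919) (0, 0) (32, 0) (32, 13.4161)]  |A|=515.327
4. ⊥bis P3·P2 via (9.4,12.805): [(0, 16.961) (0, 0) (32, 0) (32, 2.8129)]  |A|=316.3825
5. ⊥bis P3·P4 via (11.52,2.81): [(12.7389, 11.3288) (0, 16.961) (0, 0) (11.1179, 0)]  |A|=171.0088
6. ⊥bis P3·P5 via (11.705,16.865): [(12.7389, 11.3288) (0, 16.961) (0, 0) (11.1179, 0)]  |A|=171.0088
7. ⊥bis P3·P6 via (5.855,6.005): [(11.799, 4.7597) (0, 7.2316) (0, 0) (11.1179, 0)]  |A|=69.1221
8. ⊥bis P3·P7 via (8.755,14.525): [(11.799, 4.7597) (0, 7.2316) (0, 0) (11.1179, 0)]  |A|=69.1221
9. ⊥bis P3·P8 via (10.78,5.46): [(11.5586, 3.0801) (10.951, 4.9374) (0, 7.2316) (0, 0) (11.1179, 0)]  |A|=68.3886
10. canonical 5-gon: [(11.5586, 3.0801) (10.951, 4.9374) (0, 7.2316) (0, 0) (11.1179, 0)]
11. shoelace: 68.3886

Area of P3's cell: 68.3886 (5 vertices)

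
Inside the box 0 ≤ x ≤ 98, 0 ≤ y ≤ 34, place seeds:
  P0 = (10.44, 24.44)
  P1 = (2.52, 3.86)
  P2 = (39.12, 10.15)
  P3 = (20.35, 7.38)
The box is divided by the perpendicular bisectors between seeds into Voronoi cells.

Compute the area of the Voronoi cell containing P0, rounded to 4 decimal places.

Area of P0's cell: 506.7690

1. box [0,98]×[0,34]: [(0, 0) (98, 0) (98, 34) (0, 34)]
2. ⊥bis P0·P1 via (6.48,14.15): [(0, 16.6438) (43.2486, 0) (98, 0) (98, 34) (0, 34)]  |A|=2972.0906
3. ⊥bis P0·P2 via (24.78,17.295): [(0, 16.6438) (20.5207, 8.7466) (33.1034, 34) (0, 34)]  |A|=596.0677
4. ⊥bis P0·P3 via (15.395,15.91): [(0, 16.6438) (10.02, 12.7877) (27.6316, 23.0181) (33.1034, 34) (0, 34)]  |A|=506.769
5. canonical 5-gon: [(0, 16.6438) (10.02, 12.7877) (27.6316, 23.0181) (33.1034, 34) (0, 34)]
6. shoelace: 506.769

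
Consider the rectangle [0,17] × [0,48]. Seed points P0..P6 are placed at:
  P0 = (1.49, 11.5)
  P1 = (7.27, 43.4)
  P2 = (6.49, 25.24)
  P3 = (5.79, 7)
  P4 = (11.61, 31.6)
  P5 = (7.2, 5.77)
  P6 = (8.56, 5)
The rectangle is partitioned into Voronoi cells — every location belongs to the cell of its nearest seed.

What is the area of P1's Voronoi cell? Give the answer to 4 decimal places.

Area of P1's cell: 183.9572

1. box [0,17]×[0,48]: [(0, 0) (17, 0) (17, 48) (0, 48)]
2. ⊥bis P1·P0 via (4.38,27.45): [(0, 28.2436) (17, 25.1634) (17, 48) (0, 48)]  |A|=362.0406
3. ⊥bis P1·P2 via (6.88,34.32): [(0, 34.6155) (17, 33.8853) (17, 48) (0, 48)]  |A|=233.7429
4. ⊥bis P1·P3 via (6.53,25.2): [(0, 34.6155) (17, 33.8853) (17, 48) (0, 48)]  |A|=233.7429
5. ⊥bis P1·P4 via (9.44,37.5): [(0, 34.6155) (1.4303, 34.5541) (17, 40.2805) (17, 48) (0, 48)]  |A|=183.9572
6. ⊥bis P1·P5 via (7.235,24.585): [(0, 34.6155) (1.4303, 34.5541) (17, 40.2805) (17, 48) (0, 48)]  |A|=183.9572
7. ⊥bis P1·P6 via (7.915,24.2): [(0, 34.6155) (1.4303, 34.5541) (17, 40.2805) (17, 48) (0, 48)]  |A|=183.9572
8. canonical 5-gon: [(0, 34.6155) (1.4303, 34.5541) (17, 40.2805) (17, 48) (0, 48)]
9. shoelace: 183.9572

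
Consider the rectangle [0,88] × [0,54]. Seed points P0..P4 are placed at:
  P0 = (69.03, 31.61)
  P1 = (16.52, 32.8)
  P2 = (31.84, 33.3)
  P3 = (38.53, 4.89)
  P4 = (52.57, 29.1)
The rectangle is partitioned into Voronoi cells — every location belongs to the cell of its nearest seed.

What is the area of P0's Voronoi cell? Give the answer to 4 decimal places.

Area of P0's cell: 1428.1616

1. box [0,88]×[0,54]: [(0, 0) (88, 0) (88, 54) (0, 54)]
2. ⊥bis P0·P1 via (42.775,32.205): [(42.0452, 0) (88, 0) (88, 54) (43.2689, 54)]  |A|=2448.5197
3. ⊥bis P0·P2 via (50.435,32.455): [(48.9602, 0) (88, 0) (88, 54) (51.4141, 54)]  |A|=2041.8959
4. ⊥bis P0·P3 via (53.78,18.25): [(49.9863, 22.5804) (69.7682, 0) (88, 0) (88, 54) (51.4141, 54)]  |A|=1806.969
5. ⊥bis P0·P4 via (60.8,30.355): [(64.5144, 5.9971) (69.7682, 0) (88, 0) (88, 54) (57.1944, 54)]  |A|=1428.1616
6. canonical 5-gon: [(64.5144, 5.9971) (69.7682, 0) (88, 0) (88, 54) (57.1944, 54)]
7. shoelace: 1428.1616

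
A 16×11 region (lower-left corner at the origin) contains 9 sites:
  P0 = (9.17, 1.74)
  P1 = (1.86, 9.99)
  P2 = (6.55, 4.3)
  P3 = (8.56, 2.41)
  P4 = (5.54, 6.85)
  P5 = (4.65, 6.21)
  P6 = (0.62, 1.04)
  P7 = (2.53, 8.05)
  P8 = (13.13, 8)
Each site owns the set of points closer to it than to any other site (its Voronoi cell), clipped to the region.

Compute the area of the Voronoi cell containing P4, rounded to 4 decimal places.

Area of P4's cell: 20.8547

1. box [0,16]×[0,11]: [(0, 0) (16, 0) (16, 11) (0, 11)]
2. ⊥bis P4·P0 via (7.355,4.295): [(0, 0) (1.3089, 0) (16, 10.4362) (16, 11) (0, 11)]  |A|=99.3405
3. ⊥bis P4·P1 via (3.7,8.42): [(0, 4.0837) (0, 0) (1.3089, 0) (16, 10.4362) (16, 11) (5.9014, 11)]  |A|=78.9325
4. ⊥bis P4·P2 via (6.045,5.575): [(0, 4.0837) (0, 3.1807) (13.0785, 8.3608) (16, 10.4362) (16, 11) (5.9014, 11)]  |A|=52.6614
5. ⊥bis P4·P3 via (7.05,4.63): [(0, 4.0837) (0, 3.1807) (11.7774, 7.8455) (16, 10.7176) (16, 11) (5.9014, 11)]  |A|=51.4698
6. ⊥bis P4·P5 via (5.095,6.53): [(3.7195, 8.4428) (5.8401, 5.4938) (11.7774, 7.8455) (16, 10.7176) (16, 11) (5.9014, 11)]  |A|=38.7267
7. ⊥bis P4·P6 via (3.08,3.945): [(3.7195, 8.4428) (5.8401, 5.4938) (11.7774, 7.8455) (16, 10.7176) (16, 11) (5.9014, 11)]  |A|=38.7267
8. ⊥bis P4·P7 via (4.035,7.45): [(5.0546, 10.0076) (4.1771, 7.8064) (5.8401, 5.4938) (11.7774, 7.8455) (16, 10.7176) (16, 11) (5.9014, 11)]  |A|=37.9438
9. ⊥bis P4·P8 via (9.335,7.425): [(5.0546, 10.0076) (4.1771, 7.8064) (5.8401, 5.4938) (9.4132, 6.9091) (8.7933, 11) (5.9014, 11)]  |A|=20.8547
10. canonical 6-gon: [(5.0546, 10.0076) (4.1771, 7.8064) (5.8401, 5.4938) (9.4132, 6.9091) (8.7933, 11) (5.9014, 11)]
11. shoelace: 20.8547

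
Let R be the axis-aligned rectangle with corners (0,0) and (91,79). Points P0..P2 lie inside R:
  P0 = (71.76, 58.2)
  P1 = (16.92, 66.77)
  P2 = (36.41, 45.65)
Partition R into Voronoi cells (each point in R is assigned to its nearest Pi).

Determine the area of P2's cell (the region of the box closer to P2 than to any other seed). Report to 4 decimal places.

1. box [0,91]×[0,79]: [(0, 0) (91, 0) (91, 79) (0, 79)]
2. ⊥bis P2·P0 via (54.085,51.925): [(0, 0) (72.5195, 0) (44.4728, 79) (0, 79)]  |A|=4621.195
3. ⊥bis P2·P1 via (26.665,56.21): [(0, 31.603) (0, 0) (72.5195, 0) (46.1726, 74.2121)]  |A|=3420.5055
4. canonical 4-gon: [(0, 31.603) (0, 0) (72.5195, 0) (46.1726, 74.2121)]
5. shoelace: 3420.5055

Area of P2's cell: 3420.5055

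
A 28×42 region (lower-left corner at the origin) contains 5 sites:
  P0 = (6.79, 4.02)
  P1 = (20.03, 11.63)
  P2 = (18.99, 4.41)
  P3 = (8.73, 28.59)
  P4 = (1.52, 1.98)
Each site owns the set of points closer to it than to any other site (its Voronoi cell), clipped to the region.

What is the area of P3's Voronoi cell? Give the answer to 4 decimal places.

1. box [0,28]×[0,42]: [(0, 0) (28, 0) (28, 42) (0, 42)]
2. ⊥bis P3·P0 via (7.76,16.305): [(0, 16.9177) (28, 14.7069) (28, 42) (0, 42)]  |A|=733.2556
3. ⊥bis P3·P1 via (14.38,20.11): [(0, 16.9177) (8.5728, 16.2408) (28, 29.1846) (28, 42) (0, 42)]  |A|=592.6245
4. ⊥bis P3·P2 via (13.86,16.5): [(0, 16.9177) (8.5728, 16.2408) (28, 29.1846) (28, 42) (0, 42)]  |A|=592.6245
5. ⊥bis P3·P4 via (5.125,15.285): [(0, 16.9177) (8.5728, 16.2408) (28, 29.1846) (28, 42) (0, 42)]  |A|=592.6245
6. canonical 5-gon: [(0, 16.9177) (8.5728, 16.2408) (28, 29.1846) (28, 42) (0, 42)]
7. shoelace: 592.6245

Area of P3's cell: 592.6245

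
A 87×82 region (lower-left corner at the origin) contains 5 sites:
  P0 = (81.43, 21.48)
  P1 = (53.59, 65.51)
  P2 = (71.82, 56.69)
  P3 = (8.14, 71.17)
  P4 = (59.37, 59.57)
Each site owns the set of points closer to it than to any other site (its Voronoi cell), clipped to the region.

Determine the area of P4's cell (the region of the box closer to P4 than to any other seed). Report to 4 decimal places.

Area of P4's cell: 1029.3006

1. box [0,87]×[0,82]: [(0, 0) (87, 0) (87, 82) (0, 82)]
2. ⊥bis P4·P0 via (70.4,40.525): [(0, 0) (0.4273, 0) (87, 50.139) (87, 82) (0, 82)]  |A|=4963.6677
3. ⊥bis P4·P1 via (56.48,62.54): [(0, 7.5813) (0, 0) (0.4273, 0) (87, 50.139) (87, 82) (76.4787, 82)]  |A|=2117.9473
4. ⊥bis P4·P2 via (65.595,58.13): [(69.5592, 75.2669) (0, 7.5813) (0, 0) (0.4273, 0) (60.1492, 34.5882)]  |A|=1331.7241
5. ⊥bis P4·P3 via (33.755,65.37): [(69.5592, 75.2669) (26.5111, 33.3784) (21.7494, 12.3488) (60.1492, 34.5882)]  |A|=1029.3006
6. canonical 4-gon: [(69.5592, 75.2669) (26.5111, 33.3784) (21.7494, 12.3488) (60.1492, 34.5882)]
7. shoelace: 1029.3006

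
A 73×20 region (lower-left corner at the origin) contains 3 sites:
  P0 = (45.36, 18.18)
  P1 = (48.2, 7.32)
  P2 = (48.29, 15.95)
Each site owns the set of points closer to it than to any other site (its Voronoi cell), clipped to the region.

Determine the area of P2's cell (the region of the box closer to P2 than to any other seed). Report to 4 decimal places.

Area of P2's cell: 229.9320

1. box [0,73]×[0,20]: [(0, 0) (73, 0) (73, 20) (0, 20)]
2. ⊥bis P2·P0 via (46.825,17.065): [(33.837, 0) (73, 0) (73, 20) (49.0588, 20)]  |A|=631.0423
3. ⊥bis P2·P1 via (48.245,11.635): [(42.736, 11.6925) (73, 11.3768) (73, 20) (49.0588, 20)]  |A|=229.932
4. canonical 4-gon: [(42.736, 11.6925) (73, 11.3768) (73, 20) (49.0588, 20)]
5. shoelace: 229.932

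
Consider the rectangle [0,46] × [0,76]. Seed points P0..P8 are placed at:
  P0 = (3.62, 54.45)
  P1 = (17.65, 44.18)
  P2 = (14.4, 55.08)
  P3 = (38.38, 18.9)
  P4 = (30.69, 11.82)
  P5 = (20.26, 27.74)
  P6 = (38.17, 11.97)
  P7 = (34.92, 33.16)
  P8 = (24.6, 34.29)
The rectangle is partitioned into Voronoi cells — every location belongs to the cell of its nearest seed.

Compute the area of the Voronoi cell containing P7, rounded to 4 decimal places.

Area of P7's cell: 468.2112

1. box [0,46]×[0,76]: [(0, 0) (46, 0) (46, 76) (0, 76)]
2. ⊥bis P7·P0 via (19.27,43.805): [(0, 15.4748) (0, 0) (46, 0) (46, 76) (41.1688, 76)]  |A|=2250.1249
3. ⊥bis P7·P1 via (26.285,38.67): [(1.6096, 0) (46, 0) (46, 69.5664)]  |A|=1544.0381
4. ⊥bis P7·P2 via (24.66,44.12): [(37.3325, 55.9832) (1.6096, 0) (46, 0) (46, 64.097)]  |A|=1520.3355
5. ⊥bis P7·P3 via (36.65,26.03): [(37.3325, 55.9832) (14.8431, 20.7388) (46, 28.2987) (46, 64.097)]  |A|=619.1841
6. ⊥bis P7·P4 via (32.805,22.49): [(37.3325, 55.9832) (17.8519, 25.454) (26.8914, 23.6622) (46, 28.2987) (46, 64.097)]  |A|=595.1773
7. ⊥bis P7·P5 via (27.59,30.45): [(37.3325, 55.9832) (25.1871, 36.9494) (29.8354, 24.3765) (46, 28.2987) (46, 64.097)]  |A|=516.4813
8. ⊥bis P7·P6 via (36.545,22.565): [(37.3325, 55.9832) (25.1871, 36.9494) (29.8354, 24.3765) (46, 28.2987) (46, 64.097)]  |A|=516.4813
9. ⊥bis P7·P8 via (29.76,33.725): [(37.3325, 55.9832) (31.1334, 46.2682) (28.9875, 26.67) (29.8354, 24.3765) (46, 28.2987) (46, 64.097)]  |A|=468.2112
10. canonical 6-gon: [(37.3325, 55.9832) (31.1334, 46.2682) (28.9875, 26.67) (29.8354, 24.3765) (46, 28.2987) (46, 64.097)]
11. shoelace: 468.2112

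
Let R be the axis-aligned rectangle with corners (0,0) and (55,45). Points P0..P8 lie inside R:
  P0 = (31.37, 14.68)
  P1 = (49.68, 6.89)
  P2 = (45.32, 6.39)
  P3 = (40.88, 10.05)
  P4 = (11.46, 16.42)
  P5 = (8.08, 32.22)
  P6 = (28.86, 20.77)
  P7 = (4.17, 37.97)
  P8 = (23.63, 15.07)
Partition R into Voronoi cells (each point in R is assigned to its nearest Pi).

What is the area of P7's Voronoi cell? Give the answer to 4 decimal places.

1. box [0,55]×[0,45]: [(0, 0) (55, 0) (55, 45) (0, 45)]
2. ⊥bis P7·P0 via (17.77,26.325): [(0, 5.5717) (33.7605, 45) (0, 45)]  |A|=665.5587
3. ⊥bis P7·P1 via (26.925,22.43): [(0, 5.5717) (33.7605, 45) (0, 45)]  |A|=665.5587
4. ⊥bis P7·P2 via (24.745,22.18): [(0, 5.5717) (33.7605, 45) (0, 45)]  |A|=665.5587
5. ⊥bis P7·P3 via (22.525,24.01): [(0, 5.5717) (33.7605, 45) (0, 45)]  |A|=665.5587
6. ⊥bis P7·P4 via (7.815,27.195): [(0, 24.5513) (22.878, 32.2906) (33.7605, 45) (0, 45)]  |A|=448.4509
7. ⊥bis P7·P5 via (6.125,35.095): [(0, 30.93) (20.6912, 45) (0, 45)]  |A|=145.5624
8. ⊥bis P7·P6 via (16.515,29.37): [(0, 30.93) (20.6912, 45) (0, 45)]  |A|=145.5624
9. ⊥bis P7·P8 via (13.9,26.52): [(0, 30.93) (20.6912, 45) (0, 45)]  |A|=145.5624
10. canonical 3-gon: [(0, 30.93) (20.6912, 45) (0, 45)]
11. shoelace: 145.5624

Area of P7's cell: 145.5624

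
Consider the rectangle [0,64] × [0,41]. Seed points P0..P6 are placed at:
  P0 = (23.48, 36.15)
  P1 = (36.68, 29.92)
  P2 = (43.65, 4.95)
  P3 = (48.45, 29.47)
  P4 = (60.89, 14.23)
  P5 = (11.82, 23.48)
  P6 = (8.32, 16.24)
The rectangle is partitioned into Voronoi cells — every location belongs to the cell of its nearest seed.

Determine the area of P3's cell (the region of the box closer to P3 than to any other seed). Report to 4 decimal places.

1. box [0,64]×[0,41]: [(0, 0) (64, 0) (64, 41) (0, 41)]
2. ⊥bis P3·P0 via (35.965,32.81): [(27.1876, 0) (64, 0) (64, 41) (38.156, 41)]  |A|=1284.4555
3. ⊥bis P3·P1 via (42.565,29.695): [(41.4297, 0) (64, 0) (64, 41) (42.9972, 41)]  |A|=893.2486
4. ⊥bis P3·P2 via (46.05,17.21): [(42.1171, 17.9799) (64, 13.6961) (64, 41) (42.9972, 41)]  |A|=540.4869
5. ⊥bis P3·P4 via (54.67,21.85): [(42.1171, 17.9799) (48.4178, 16.7465) (64, 29.4658) (64, 41) (42.9972, 41)]  |A|=417.6236
6. ⊥bis P3·P5 via (30.135,26.475): [(42.1171, 17.9799) (48.4178, 16.7465) (64, 29.4658) (64, 41) (42.9972, 41)]  |A|=417.6236
7. ⊥bis P3·P6 via (28.385,22.855): [(42.1171, 17.9799) (48.4178, 16.7465) (64, 29.4658) (64, 41) (42.9972, 41)]  |A|=417.6236
8. canonical 5-gon: [(42.1171, 17.9799) (48.4178, 16.7465) (64, 29.4658) (64, 41) (42.9972, 41)]
9. shoelace: 417.6236

Area of P3's cell: 417.6236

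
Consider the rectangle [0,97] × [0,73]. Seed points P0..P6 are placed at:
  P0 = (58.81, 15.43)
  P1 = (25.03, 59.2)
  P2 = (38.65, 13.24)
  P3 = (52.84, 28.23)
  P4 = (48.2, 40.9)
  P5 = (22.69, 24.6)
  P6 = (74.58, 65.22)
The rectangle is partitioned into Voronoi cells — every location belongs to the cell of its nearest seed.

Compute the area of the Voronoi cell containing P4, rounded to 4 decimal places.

Area of P4's cell: 751.6312

1. box [0,97]×[0,73]: [(0, 0) (97, 0) (97, 73) (0, 73)]
2. ⊥bis P4·P0 via (53.505,28.165): [(0, 5.8765) (97, 46.2836) (97, 73) (0, 73)]  |A|=4551.2328
3. ⊥bis P4·P1 via (36.615,50.05): [(2.5725, 6.9481) (97, 46.2836) (97, 73) (54.7412, 73)]  |A|=2657.0138
4. ⊥bis P4·P2 via (43.425,27.07): [(23.8131, 33.8413) (47.4994, 25.6633) (97, 46.2836) (97, 73) (54.7412, 73)]  |A|=2251.6615
5. ⊥bis P4·P3 via (50.52,34.565): [(23.8131, 33.8413) (36.5427, 29.4462) (97, 51.5869) (97, 73) (54.7412, 73)]  |A|=1884.7561
6. ⊥bis P4·P5 via (35.445,32.75): [(29.8576, 41.4944) (37.3638, 29.747) (97, 51.5869) (97, 73) (54.7412, 73)]  |A|=1816.8108
7. ⊥bis P4·P6 via (61.39,53.06): [(49.3269, 66.1448) (29.8576, 41.4944) (37.3638, 29.747) (71.3934, 42.2093)]  |A|=751.6312
8. canonical 4-gon: [(49.3269, 66.1448) (29.8576, 41.4944) (37.3638, 29.747) (71.3934, 42.2093)]
9. shoelace: 751.6312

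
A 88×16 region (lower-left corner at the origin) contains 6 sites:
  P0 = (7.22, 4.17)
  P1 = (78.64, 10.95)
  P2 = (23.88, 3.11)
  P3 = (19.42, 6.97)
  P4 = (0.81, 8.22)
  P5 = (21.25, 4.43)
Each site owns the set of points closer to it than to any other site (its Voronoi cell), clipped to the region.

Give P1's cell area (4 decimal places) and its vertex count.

1. box [0,88]×[0,16]: [(0, 0) (88, 0) (88, 16) (0, 16)]
2. ⊥bis P1·P0 via (42.93,7.56): [(43.6477, 0) (88, 0) (88, 16) (42.1288, 16)]  |A|=721.7883
3. ⊥bis P1·P2 via (51.26,7.03): [(52.2665, 0) (88, 0) (88, 16) (49.9758, 16)]  |A|=590.062
4. ⊥bis P1·P3 via (49.03,8.96): [(52.2665, 0) (88, 0) (88, 16) (49.9758, 16)]  |A|=590.062
5. ⊥bis P1·P4 via (39.725,9.585): [(52.2665, 0) (88, 0) (88, 16) (49.9758, 16)]  |A|=590.062
6. ⊥bis P1·P5 via (49.945,7.69): [(52.2665, 0) (88, 0) (88, 16) (49.9758, 16)]  |A|=590.062
7. canonical 4-gon: [(52.2665, 0) (88, 0) (88, 16) (49.9758, 16)]
8. shoelace: 590.062

Area of P1's cell: 590.0620 (4 vertices)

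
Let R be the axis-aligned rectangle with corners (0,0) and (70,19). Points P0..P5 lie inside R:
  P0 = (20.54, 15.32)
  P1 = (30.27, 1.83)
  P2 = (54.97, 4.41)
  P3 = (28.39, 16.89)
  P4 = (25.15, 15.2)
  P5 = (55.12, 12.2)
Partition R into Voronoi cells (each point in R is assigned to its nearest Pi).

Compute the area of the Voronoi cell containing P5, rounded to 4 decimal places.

1. box [0,70]×[0,19]: [(0, 0) (70, 0) (70, 19) (0, 19)]
2. ⊥bis P5·P0 via (37.83,13.76): [(36.5885, 0) (70, 0) (70, 19) (38.3028, 19)]  |A|=618.5329
3. ⊥bis P5·P1 via (42.695,7.015): [(38.1945, 17.7997) (45.6224, 0) (70, 0) (70, 19) (38.3028, 19)]  |A|=538.1324
4. ⊥bis P5·P2 via (55.045,8.305): [(38.1945, 17.7997) (42.0523, 8.5552) (70, 8.017) (70, 19) (38.3028, 19)]  |A|=321.826
5. ⊥bis P5·P3 via (41.755,14.545): [(41.1031, 10.8297) (42.0523, 8.5552) (70, 8.017) (70, 19) (42.5367, 19)]  |A|=302.407
6. ⊥bis P5·P4 via (40.135,13.7): [(41.1031, 10.8297) (42.0523, 8.5552) (70, 8.017) (70, 19) (42.5367, 19)]  |A|=302.407
7. canonical 5-gon: [(41.1031, 10.8297) (42.0523, 8.5552) (70, 8.017) (70, 19) (42.5367, 19)]
8. shoelace: 302.407

Area of P5's cell: 302.4070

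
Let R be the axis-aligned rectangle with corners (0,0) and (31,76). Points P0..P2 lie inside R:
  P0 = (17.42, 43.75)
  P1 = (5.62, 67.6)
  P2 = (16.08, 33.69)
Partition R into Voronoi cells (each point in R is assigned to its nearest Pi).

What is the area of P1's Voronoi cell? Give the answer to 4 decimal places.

Area of P1's cell: 569.0316

1. box [0,31]×[0,76]: [(0, 0) (31, 0) (31, 76) (0, 76)]
2. ⊥bis P1·P0 via (11.52,55.675): [(0, 49.9754) (31, 65.3129) (31, 76) (0, 76)]  |A|=569.0316
3. ⊥bis P1·P2 via (10.85,50.645): [(0, 49.9754) (31, 65.3129) (31, 76) (0, 76)]  |A|=569.0316
4. canonical 4-gon: [(0, 49.9754) (31, 65.3129) (31, 76) (0, 76)]
5. shoelace: 569.0316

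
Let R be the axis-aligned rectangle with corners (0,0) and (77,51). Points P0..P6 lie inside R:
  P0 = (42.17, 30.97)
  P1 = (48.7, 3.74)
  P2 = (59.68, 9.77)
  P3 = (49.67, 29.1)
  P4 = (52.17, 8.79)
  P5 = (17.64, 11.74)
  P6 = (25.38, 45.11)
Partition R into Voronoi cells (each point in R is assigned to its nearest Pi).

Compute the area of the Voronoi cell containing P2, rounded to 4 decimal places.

1. box [0,77]×[0,51]: [(0, 0) (77, 0) (77, 51) (0, 51)]
2. ⊥bis P2·P0 via (50.925,20.37): [(26.2623, 0) (77, 0) (77, 41.9065)]  |A|=1063.1192
3. ⊥bis P2·P1 via (54.19,6.755): [(48.0273, 17.9767) (57.8997, 0) (77, 0) (77, 41.9065)]  |A|=778.7517
4. ⊥bis P2·P3 via (54.675,19.435): [(48.8757, 16.4318) (57.8997, 0) (77, 0) (77, 30.996)]  |A|=592.7965
5. ⊥bis P2·P4 via (55.925,9.28): [(54.6046, 19.3985) (56.8979, 1.8241) (57.8997, 0) (77, 0) (77, 30.996)]  |A|=539.0534
6. ⊥bis P2·P5 via (38.66,10.755): [(54.6046, 19.3985) (56.8979, 1.8241) (57.8997, 0) (77, 0) (77, 30.996)]  |A|=539.0534
7. ⊥bis P2·P6 via (42.53,27.44): [(54.6046, 19.3985) (56.8979, 1.8241) (57.8997, 0) (77, 0) (77, 30.996)]  |A|=539.0534
8. canonical 5-gon: [(54.6046, 19.3985) (56.8979, 1.8241) (57.8997, 0) (77, 0) (77, 30.996)]
9. shoelace: 539.0534

Area of P2's cell: 539.0534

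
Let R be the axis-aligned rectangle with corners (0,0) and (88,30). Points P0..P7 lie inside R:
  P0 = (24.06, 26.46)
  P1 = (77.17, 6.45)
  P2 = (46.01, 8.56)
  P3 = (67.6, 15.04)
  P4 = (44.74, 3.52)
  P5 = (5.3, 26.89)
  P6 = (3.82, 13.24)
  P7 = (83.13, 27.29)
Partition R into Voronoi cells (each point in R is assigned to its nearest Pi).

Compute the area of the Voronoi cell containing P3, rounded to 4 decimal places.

1. box [0,88]×[0,30]: [(0, 0) (88, 0) (88, 30) (0, 30)]
2. ⊥bis P3·P0 via (45.83,20.75): [(40.3875, 0) (88, 0) (88, 30) (48.2562, 30)]  |A|=1310.3446
3. ⊥bis P3·P1 via (72.385,10.745): [(40.3875, 0) (62.7403, 0) (88, 28.1415) (88, 30) (48.2562, 30)]  |A|=954.9226
4. ⊥bis P3·P2 via (56.805,11.8): [(60.3466, 0) (62.7403, 0) (88, 28.1415) (88, 30) (51.3425, 30)]  |A|=609.2413
5. ⊥bis P3·P4 via (56.17,9.28): [(59.6104, 2.4529) (60.8465, 0) (62.7403, 0) (88, 28.1415) (88, 30) (51.3425, 30)]  |A|=608.6282
6. ⊥bis P3·P5 via (36.45,20.965): [(59.6104, 2.4529) (60.8465, 0) (62.7403, 0) (88, 28.1415) (88, 30) (51.3425, 30)]  |A|=608.6282
7. ⊥bis P3·P6 via (35.71,14.14): [(59.6104, 2.4529) (60.8465, 0) (62.7403, 0) (88, 28.1415) (88, 30) (51.3425, 30)]  |A|=608.6282
8. ⊥bis P3·P7 via (75.365,21.165): [(59.6104, 2.4529) (60.8465, 0) (62.7403, 0) (78.3459, 17.386) (68.396, 30) (51.3425, 30)]  |A|=476.014
9. canonical 6-gon: [(59.6104, 2.4529) (60.8465, 0) (62.7403, 0) (78.3459, 17.386) (68.396, 30) (51.3425, 30)]
10. shoelace: 476.014

Area of P3's cell: 476.0140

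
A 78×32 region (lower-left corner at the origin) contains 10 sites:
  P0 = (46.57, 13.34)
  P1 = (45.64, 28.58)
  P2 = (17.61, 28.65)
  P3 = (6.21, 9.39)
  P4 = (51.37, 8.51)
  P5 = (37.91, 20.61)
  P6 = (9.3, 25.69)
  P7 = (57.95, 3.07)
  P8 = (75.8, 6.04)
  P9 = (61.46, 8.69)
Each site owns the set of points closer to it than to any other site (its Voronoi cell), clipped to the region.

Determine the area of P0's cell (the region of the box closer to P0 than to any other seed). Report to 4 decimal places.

1. box [0,78]×[0,32]: [(0, 0) (78, 0) (78, 32) (0, 32)]
2. ⊥bis P0·P1 via (46.105,20.96): [(0, 18.1465) (0, 0) (78, 0) (78, 22.9063)]  |A|=1601.0613
3. ⊥bis P0·P2 via (32.09,20.995): [(31.6037, 20.0751) (20.9908, 0) (78, 0) (78, 22.9063)]  |A|=1103.6175
4. ⊥bis P0·P3 via (26.39,11.365): [(31.6037, 20.0751) (26.4851, 10.393) (27.5023, 0) (78, 0) (78, 22.9063)]  |A|=1069.7805
5. ⊥bis P0·P4 via (48.97,10.925): [(59.9158, 21.8028) (31.6037, 20.0751) (26.4851, 10.393) (27.5023, 0) (37.9767, 0)]  |A|=426.3492
6. ⊥bis P0·P5 via (42.24,16.975): [(59.9158, 21.8028) (45.5573, 20.9266) (27.9896, 0) (37.9767, 0)]  |A|=251.4134
7. ⊥bis P0·P6 via (27.935,19.515): [(59.9158, 21.8028) (45.5573, 20.9266) (27.9896, 0) (37.9767, 0)]  |A|=251.4134
8. ⊥bis P0·P7 via (52.26,8.205): [(59.9158, 21.8028) (45.5573, 20.9266) (27.9896, 0) (37.9767, 0)]  |A|=251.4134
9. ⊥bis P0·P8 via (61.185,9.69): [(59.9158, 21.8028) (45.5573, 20.9266) (27.9896, 0) (37.9767, 0)]  |A|=251.4134
10. ⊥bis P0·P9 via (54.015,11.015): [(56.2446, 18.1544) (57.3347, 21.6453) (45.5573, 20.9266) (27.9896, 0) (37.9767, 0)]  |A|=246.9942
11. canonical 5-gon: [(56.2446, 18.1544) (57.3347, 21.6453) (45.5573, 20.9266) (27.9896, 0) (37.9767, 0)]
12. shoelace: 246.9942

Area of P0's cell: 246.9942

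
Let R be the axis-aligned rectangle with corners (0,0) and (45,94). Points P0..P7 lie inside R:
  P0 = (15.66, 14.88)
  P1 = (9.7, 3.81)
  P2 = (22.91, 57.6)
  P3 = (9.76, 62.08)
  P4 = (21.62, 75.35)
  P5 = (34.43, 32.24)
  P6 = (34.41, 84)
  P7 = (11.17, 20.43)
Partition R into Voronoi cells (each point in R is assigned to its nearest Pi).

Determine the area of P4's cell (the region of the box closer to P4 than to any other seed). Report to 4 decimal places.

Area of P4's cell: 605.7747

1. box [0,45]×[0,94]: [(0, 0) (45, 0) (45, 94) (0, 94)]
2. ⊥bis P4·P0 via (18.64,45.115): [(0, 46.9522) (45, 42.5169) (45, 94) (0, 94)]  |A|=2216.9451
3. ⊥bis P4·P1 via (15.66,39.58): [(0, 46.9522) (45, 42.5169) (45, 94) (0, 94)]  |A|=2216.9451
4. ⊥bis P4·P2 via (22.265,66.475): [(0, 64.8569) (45, 68.1273) (45, 94) (0, 94)]  |A|=1237.8565
5. ⊥bis P4·P3 via (15.69,68.715): [(0, 82.7379) (18.5023, 66.2015) (45, 68.1273) (45, 94) (0, 94)]  |A|=1072.4369
6. ⊥bis P4·P5 via (28.025,53.795): [(0, 82.7379) (18.5023, 66.2015) (45, 68.1273) (45, 94) (0, 94)]  |A|=1072.4369
7. ⊥bis P4·P6 via (28.015,79.675): [(0, 82.7379) (18.5023, 66.2015) (36.2547, 67.4917) (18.3269, 94) (0, 94)]  |A|=605.7747
8. ⊥bis P4·P7 via (16.395,47.89): [(0, 82.7379) (18.5023, 66.2015) (36.2547, 67.4917) (18.3269, 94) (0, 94)]  |A|=605.7747
9. canonical 5-gon: [(0, 82.7379) (18.5023, 66.2015) (36.2547, 67.4917) (18.3269, 94) (0, 94)]
10. shoelace: 605.7747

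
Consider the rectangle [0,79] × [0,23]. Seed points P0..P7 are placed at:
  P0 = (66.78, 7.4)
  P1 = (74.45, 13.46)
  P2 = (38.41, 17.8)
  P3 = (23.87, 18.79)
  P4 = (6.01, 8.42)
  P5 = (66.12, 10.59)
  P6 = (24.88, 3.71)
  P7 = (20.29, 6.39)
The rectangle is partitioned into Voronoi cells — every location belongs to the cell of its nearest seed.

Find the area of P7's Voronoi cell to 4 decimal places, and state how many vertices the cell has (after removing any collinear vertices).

Area of P7's cell: 136.2580 (4 vertices)

1. box [0,79]×[0,23]: [(0, 0) (79, 0) (79, 23) (0, 23)]
2. ⊥bis P7·P0 via (43.535,6.895): [(0, 0) (43.6848, 0) (43.1851, 23) (0, 23)]  |A|=999.004
3. ⊥bis P7·P1 via (47.37,9.925): [(0, 0) (43.6848, 0) (43.1851, 23) (0, 23)]  |A|=999.004
4. ⊥bis P7·P2 via (29.35,12.095): [(0, 0) (36.9661, 0) (22.4832, 23) (0, 23)]  |A|=683.6673
5. ⊥bis P7·P3 via (22.08,12.59): [(0, 18.9647) (0, 0) (36.9661, 0) (30.5844, 10.1347)]  |A|=477.3322
6. ⊥bis P7·P4 via (13.15,7.405): [(14.2101, 14.8621) (12.0973, 0) (36.9661, 0) (30.5844, 10.1347)]  |A|=252.6912
7. ⊥bis P7·P5 via (43.205,8.49): [(14.2101, 14.8621) (12.0973, 0) (36.9661, 0) (30.5844, 10.1347)]  |A|=252.6912
8. ⊥bis P7·P6 via (22.585,5.05): [(26.2795, 11.3776) (14.2101, 14.8621) (12.0973, 0) (19.6364, 0)]  |A|=136.258
9. canonical 4-gon: [(26.2795, 11.3776) (14.2101, 14.8621) (12.0973, 0) (19.6364, 0)]
10. shoelace: 136.258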